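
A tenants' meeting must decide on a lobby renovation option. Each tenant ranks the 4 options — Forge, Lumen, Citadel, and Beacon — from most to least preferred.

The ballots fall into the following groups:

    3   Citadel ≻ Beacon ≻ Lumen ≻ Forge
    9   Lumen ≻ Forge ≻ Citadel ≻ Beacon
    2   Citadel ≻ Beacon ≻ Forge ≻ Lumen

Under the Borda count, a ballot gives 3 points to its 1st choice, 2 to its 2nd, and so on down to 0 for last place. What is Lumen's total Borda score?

30

Borda scores:
  Forge: 3·0 + 9·2 + 2·1 = 20
  Lumen: 3·1 + 9·3 + 2·0 = 30
  Citadel: 3·3 + 9·1 + 2·3 = 24
  Beacon: 3·2 + 9·0 + 2·2 = 10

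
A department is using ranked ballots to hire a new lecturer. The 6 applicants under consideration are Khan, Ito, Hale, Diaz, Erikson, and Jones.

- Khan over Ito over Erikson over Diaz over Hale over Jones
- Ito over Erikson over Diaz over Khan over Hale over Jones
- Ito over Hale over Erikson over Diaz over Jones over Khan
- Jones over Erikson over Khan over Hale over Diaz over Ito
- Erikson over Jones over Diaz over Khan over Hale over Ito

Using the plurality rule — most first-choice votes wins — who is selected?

First-place vote totals:
  Khan: 1
  Ito: 2
  Hale: 0
  Diaz: 0
  Erikson: 1
  Jones: 1
Ito has the most first-place votes.

Ito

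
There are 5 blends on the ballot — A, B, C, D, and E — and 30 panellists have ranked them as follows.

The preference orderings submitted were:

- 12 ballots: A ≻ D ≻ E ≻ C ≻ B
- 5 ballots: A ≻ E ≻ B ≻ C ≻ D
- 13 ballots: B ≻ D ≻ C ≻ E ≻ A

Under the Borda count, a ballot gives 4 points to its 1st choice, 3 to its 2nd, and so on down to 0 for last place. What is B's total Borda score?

Borda scores:
  A: 12·4 + 5·4 + 13·0 = 68
  B: 12·0 + 5·2 + 13·4 = 62
  C: 12·1 + 5·1 + 13·2 = 43
  D: 12·3 + 5·0 + 13·3 = 75
  E: 12·2 + 5·3 + 13·1 = 52

62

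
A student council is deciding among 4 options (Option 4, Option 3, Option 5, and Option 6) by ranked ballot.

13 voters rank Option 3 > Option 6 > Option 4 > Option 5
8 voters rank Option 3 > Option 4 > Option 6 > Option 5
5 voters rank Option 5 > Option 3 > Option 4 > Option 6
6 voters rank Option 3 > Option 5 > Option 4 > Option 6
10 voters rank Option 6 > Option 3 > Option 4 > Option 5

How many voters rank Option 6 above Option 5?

31

Ballots ranking Option 6 above Option 5: 13+8+10 = 31.
Ballots ranking Option 5 above Option 6: 5+6 = 11.
So 31 of 42 voters prefer Option 6 to Option 5.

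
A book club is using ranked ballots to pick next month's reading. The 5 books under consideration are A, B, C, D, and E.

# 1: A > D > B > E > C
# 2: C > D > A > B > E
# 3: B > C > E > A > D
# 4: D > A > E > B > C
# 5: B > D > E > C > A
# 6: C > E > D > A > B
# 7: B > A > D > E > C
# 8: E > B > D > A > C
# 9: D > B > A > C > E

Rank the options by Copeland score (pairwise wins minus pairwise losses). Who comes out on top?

D

Pairwise results:
  A vs B: B wins 5–4.
  A vs C: A wins 5–4.
  A vs D: D wins 6–3.
  A vs E: A wins 5–4.
  B vs C: B wins 7–2.
  B vs D: D wins 5–4.
  B vs E: B wins 6–3.
  C vs D: D wins 6–3.
  C vs E: E wins 5–4.
  D vs E: D wins 6–3.
Copeland scores (wins − losses):
  A: 2 − 2 = 0
  B: 3 − 1 = 2
  C: 0 − 4 = -4
  D: 4 − 0 = 4
  E: 1 − 3 = -2
D has the best Copeland score.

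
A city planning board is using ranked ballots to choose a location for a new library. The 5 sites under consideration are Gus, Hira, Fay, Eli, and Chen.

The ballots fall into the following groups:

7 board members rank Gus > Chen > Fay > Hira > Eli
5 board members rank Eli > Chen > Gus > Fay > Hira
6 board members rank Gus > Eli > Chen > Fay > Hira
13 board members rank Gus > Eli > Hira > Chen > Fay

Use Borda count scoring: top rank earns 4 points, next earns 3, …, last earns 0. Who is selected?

Gus

Borda scores:
  Gus: 7·4 + 5·2 + 6·4 + 13·4 = 114
  Hira: 7·1 + 5·0 + 6·0 + 13·2 = 33
  Fay: 7·2 + 5·1 + 6·1 + 13·0 = 25
  Eli: 7·0 + 5·4 + 6·3 + 13·3 = 77
  Chen: 7·3 + 5·3 + 6·2 + 13·1 = 61
Gus has the highest total.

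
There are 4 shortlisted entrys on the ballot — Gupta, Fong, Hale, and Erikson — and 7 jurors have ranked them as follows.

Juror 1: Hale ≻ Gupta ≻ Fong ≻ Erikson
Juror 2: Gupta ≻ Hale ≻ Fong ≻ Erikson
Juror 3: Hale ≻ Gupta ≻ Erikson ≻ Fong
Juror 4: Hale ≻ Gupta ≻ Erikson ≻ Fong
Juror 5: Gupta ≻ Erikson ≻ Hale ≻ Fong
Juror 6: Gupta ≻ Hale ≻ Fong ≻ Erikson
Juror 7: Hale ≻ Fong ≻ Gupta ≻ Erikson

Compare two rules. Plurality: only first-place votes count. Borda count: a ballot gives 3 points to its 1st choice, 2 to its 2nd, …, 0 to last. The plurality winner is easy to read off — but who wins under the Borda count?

Hale

Plurality first-place counts: Gupta 3, Fong 0, Hale 4, Erikson 0 → Hale.
Borda totals: Gupta 16, Fong 5, Hale 17, Erikson 4 → Hale.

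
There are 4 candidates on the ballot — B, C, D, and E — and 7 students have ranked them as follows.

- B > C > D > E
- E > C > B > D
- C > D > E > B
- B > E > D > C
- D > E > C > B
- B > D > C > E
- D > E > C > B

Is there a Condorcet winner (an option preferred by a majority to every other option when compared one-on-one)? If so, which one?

None — there is no Condorcet winner

Head-to-head results (7 voters total):
B vs C: C wins 4–3.
B vs D: B wins 4–3.
B vs E: E wins 4–3.
C vs D: D wins 4–3.
C vs E: E wins 4–3.
D vs E: D wins 5–2.
No candidate beats all others: B beats D beats C beats B, a majority cycle.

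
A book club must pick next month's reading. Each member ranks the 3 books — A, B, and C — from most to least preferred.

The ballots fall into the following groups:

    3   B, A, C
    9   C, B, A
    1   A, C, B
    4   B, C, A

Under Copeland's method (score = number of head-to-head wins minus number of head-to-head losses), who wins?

Pairwise results:
  A vs B: B wins 16–1.
  A vs C: C wins 13–4.
  B vs C: C wins 10–7.
Copeland scores (wins − losses):
  A: 0 − 2 = -2
  B: 1 − 1 = 0
  C: 2 − 0 = 2
C has the best Copeland score.

C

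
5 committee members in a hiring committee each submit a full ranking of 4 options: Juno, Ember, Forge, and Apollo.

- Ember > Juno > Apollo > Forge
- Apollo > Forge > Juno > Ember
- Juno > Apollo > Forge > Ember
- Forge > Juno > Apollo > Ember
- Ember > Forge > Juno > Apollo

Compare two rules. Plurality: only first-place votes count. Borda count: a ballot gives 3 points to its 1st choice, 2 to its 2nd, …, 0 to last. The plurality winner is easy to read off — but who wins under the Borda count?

Plurality first-place counts: Juno 1, Ember 2, Forge 1, Apollo 1 → Ember.
Borda totals: Juno 9, Ember 6, Forge 8, Apollo 7 → Juno.

Juno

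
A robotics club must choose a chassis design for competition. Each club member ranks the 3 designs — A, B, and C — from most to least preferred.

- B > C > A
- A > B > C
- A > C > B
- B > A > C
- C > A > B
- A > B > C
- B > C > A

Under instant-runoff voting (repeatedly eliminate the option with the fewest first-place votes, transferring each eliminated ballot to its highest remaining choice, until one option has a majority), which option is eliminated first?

Round 1: A 3, B 3, C 1. C has the fewest and is eliminated.
Round 2: A 4, B 3. A has a majority.

C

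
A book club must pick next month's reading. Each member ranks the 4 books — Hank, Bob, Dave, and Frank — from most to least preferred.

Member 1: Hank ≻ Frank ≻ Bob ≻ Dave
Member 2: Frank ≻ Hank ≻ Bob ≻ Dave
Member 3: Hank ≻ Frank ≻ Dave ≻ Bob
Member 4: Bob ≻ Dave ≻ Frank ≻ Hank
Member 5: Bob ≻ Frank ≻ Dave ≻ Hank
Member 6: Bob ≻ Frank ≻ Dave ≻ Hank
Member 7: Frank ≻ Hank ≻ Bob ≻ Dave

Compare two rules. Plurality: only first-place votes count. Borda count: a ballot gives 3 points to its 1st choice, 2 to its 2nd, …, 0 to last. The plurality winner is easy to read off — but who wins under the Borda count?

Frank

Plurality first-place counts: Hank 2, Bob 3, Dave 0, Frank 2 → Bob.
Borda totals: Hank 10, Bob 12, Dave 5, Frank 15 → Frank.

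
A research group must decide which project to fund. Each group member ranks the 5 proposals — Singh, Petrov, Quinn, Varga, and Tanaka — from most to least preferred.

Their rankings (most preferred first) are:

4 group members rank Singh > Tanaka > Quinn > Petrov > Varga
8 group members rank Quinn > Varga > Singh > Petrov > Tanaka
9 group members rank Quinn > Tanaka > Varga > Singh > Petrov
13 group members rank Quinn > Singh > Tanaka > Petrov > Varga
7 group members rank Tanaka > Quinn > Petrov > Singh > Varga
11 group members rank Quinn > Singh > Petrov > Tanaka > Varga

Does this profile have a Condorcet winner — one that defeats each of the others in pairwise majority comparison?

Yes

Head-to-head results (52 voters total):
Singh vs Petrov: Singh wins 45–7.
Singh vs Quinn: Quinn wins 48–4.
Singh vs Varga: Singh wins 35–17.
Singh vs Tanaka: Singh wins 36–16.
Petrov vs Quinn: Quinn wins 52–0.
Petrov vs Varga: Petrov wins 35–17.
Petrov vs Tanaka: Tanaka wins 33–19.
Quinn vs Varga: Quinn wins 52–0.
Quinn vs Tanaka: Quinn wins 41–11.
Varga vs Tanaka: Tanaka wins 44–8.
Quinn beats each rival — Singh (48–4), Petrov (52–0), Varga (52–0), Tanaka (41–11) — so Quinn is the Condorcet winner.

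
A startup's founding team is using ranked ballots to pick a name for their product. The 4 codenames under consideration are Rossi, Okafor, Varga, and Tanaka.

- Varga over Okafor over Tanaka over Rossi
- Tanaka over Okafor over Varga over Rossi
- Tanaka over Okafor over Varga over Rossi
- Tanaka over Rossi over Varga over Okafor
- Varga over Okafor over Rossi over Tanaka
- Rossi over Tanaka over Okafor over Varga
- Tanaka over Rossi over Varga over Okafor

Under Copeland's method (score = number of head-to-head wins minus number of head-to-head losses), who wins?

Tanaka

Pairwise results:
  Rossi vs Okafor: Okafor wins 4–3.
  Rossi vs Varga: Varga wins 4–3.
  Rossi vs Tanaka: Tanaka wins 5–2.
  Okafor vs Varga: Varga wins 4–3.
  Okafor vs Tanaka: Tanaka wins 5–2.
  Varga vs Tanaka: Tanaka wins 5–2.
Copeland scores (wins − losses):
  Rossi: 0 − 3 = -3
  Okafor: 1 − 2 = -1
  Varga: 2 − 1 = 1
  Tanaka: 3 − 0 = 3
Tanaka has the best Copeland score.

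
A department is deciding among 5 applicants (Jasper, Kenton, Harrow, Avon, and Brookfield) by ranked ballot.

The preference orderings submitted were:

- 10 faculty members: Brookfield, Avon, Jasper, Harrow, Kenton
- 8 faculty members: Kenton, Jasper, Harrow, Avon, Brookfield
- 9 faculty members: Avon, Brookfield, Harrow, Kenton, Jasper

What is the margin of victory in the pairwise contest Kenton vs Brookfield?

11

Ballots ranking Kenton above Brookfield: 8.
Ballots ranking Brookfield above Kenton: 10+9 = 19.
Brookfield wins 19–8, a margin of 11.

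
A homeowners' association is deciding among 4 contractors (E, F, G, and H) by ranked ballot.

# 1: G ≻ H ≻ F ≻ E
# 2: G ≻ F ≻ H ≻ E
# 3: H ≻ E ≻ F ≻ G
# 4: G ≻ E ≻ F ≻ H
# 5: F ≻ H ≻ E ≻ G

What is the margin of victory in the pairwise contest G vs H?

Ballots ranking G above H: 3.
Ballots ranking H above G: 2.
G wins 3–2, a margin of 1.

1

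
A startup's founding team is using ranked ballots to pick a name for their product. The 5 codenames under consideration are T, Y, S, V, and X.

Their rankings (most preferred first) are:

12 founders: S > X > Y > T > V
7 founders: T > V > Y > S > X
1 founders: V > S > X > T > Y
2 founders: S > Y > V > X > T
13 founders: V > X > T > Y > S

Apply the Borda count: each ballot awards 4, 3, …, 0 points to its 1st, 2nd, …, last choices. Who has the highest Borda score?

Borda scores:
  T: 12·1 + 7·4 + 1 + 2·0 + 13·2 = 67
  Y: 12·2 + 7·2 + 0 + 2·3 + 13·1 = 57
  S: 12·4 + 7·1 + 3 + 2·4 + 13·0 = 66
  V: 12·0 + 7·3 + 4 + 2·2 + 13·4 = 81
  X: 12·3 + 7·0 + 2 + 2·1 + 13·3 = 79
V has the highest total.

V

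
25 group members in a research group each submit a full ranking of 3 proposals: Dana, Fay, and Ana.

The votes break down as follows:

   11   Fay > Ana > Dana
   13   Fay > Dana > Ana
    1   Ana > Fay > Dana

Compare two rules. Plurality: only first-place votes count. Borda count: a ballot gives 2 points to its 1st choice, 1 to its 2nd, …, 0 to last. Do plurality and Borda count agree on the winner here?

Yes

Plurality first-place counts: Dana 0, Fay 24, Ana 1 → Fay.
Borda totals: Dana 13, Fay 49, Ana 13 → Fay.
The two rules agree on Fay.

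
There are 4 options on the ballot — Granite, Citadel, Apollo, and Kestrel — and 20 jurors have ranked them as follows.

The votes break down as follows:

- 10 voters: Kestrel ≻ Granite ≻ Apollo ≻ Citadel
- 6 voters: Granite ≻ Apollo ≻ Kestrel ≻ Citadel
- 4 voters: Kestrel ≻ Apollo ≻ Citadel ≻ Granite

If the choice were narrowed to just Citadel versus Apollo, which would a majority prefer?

Apollo

Ballots ranking Citadel above Apollo: 0.
Ballots ranking Apollo above Citadel: 10+6+4 = 20.
Apollo wins the head-to-head, 20–0.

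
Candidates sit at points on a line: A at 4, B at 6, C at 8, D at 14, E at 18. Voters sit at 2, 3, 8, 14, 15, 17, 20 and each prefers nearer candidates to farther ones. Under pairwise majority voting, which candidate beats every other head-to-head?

With single-peaked preferences on a line, the Condorcet winner is the candidate closest to the median voter.
The median voter (position 14) is closest to D at 14.
Check: D vs A — voters closer to D: 4 of 7.

D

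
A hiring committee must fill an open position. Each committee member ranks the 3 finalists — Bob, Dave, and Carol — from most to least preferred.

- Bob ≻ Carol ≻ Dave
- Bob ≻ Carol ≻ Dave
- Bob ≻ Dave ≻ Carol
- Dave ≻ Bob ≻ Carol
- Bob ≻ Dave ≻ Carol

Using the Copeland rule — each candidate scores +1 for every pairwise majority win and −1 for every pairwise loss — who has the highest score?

Bob

Pairwise results:
  Bob vs Dave: Bob wins 4–1.
  Bob vs Carol: Bob wins 5–0.
  Dave vs Carol: Dave wins 3–2.
Copeland scores (wins − losses):
  Bob: 2 − 0 = 2
  Dave: 1 − 1 = 0
  Carol: 0 − 2 = -2
Bob has the best Copeland score.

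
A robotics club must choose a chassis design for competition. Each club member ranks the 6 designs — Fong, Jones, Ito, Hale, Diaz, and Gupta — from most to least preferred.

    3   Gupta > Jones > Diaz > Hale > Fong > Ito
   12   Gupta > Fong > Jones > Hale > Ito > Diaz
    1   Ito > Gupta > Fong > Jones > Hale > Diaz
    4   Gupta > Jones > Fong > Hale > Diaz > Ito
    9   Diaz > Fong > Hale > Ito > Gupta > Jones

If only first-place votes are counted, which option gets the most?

Gupta

First-place vote totals:
  Fong: 0
  Jones: 0
  Ito: 1
  Hale: 0
  Diaz: 9
  Gupta: 19
Gupta has the most first-place votes.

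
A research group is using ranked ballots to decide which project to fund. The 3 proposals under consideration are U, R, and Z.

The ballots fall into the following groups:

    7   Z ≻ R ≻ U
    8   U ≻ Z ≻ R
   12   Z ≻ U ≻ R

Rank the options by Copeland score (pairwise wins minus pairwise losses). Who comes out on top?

Pairwise results:
  U vs R: U wins 20–7.
  U vs Z: Z wins 19–8.
  R vs Z: Z wins 27–0.
Copeland scores (wins − losses):
  U: 1 − 1 = 0
  R: 0 − 2 = -2
  Z: 2 − 0 = 2
Z has the best Copeland score.

Z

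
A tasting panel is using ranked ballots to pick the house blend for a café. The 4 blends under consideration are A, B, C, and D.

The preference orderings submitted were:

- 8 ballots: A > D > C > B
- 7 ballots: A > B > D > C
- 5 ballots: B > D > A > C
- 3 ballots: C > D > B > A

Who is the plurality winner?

First-place vote totals:
  A: 15
  B: 5
  C: 3
  D: 0
A has the most first-place votes.

A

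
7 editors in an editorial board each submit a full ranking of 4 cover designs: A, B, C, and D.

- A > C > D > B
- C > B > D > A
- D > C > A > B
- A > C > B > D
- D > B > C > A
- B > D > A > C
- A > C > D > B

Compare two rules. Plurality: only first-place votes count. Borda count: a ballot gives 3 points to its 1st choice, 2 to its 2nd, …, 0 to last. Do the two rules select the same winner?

No

Plurality first-place counts: A 3, B 1, C 1, D 2 → A.
Borda totals: A 11, B 8, C 12, D 11 → C.
The two rules disagree: plurality picks A, Borda picks C.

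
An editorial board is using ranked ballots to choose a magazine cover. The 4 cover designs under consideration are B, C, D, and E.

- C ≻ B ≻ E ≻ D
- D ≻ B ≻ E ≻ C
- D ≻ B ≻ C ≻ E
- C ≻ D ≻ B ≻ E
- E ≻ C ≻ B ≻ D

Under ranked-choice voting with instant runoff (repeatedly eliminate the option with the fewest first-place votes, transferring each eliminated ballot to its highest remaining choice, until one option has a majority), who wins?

C

Round 1: C 2, D 2, E 1, B 0. B has the fewest and is eliminated.
Round 2: C 2, D 2, E 1. E has the fewest and is eliminated.
Round 3: C 3, D 2. C has a majority.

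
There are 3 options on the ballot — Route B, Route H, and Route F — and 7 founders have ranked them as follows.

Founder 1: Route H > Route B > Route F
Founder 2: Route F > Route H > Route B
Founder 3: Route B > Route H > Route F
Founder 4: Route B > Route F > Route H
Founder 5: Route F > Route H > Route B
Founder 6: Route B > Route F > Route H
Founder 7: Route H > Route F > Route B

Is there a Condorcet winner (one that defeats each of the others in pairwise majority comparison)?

Head-to-head results (7 voters total):
Route B vs Route H: Route H wins 4–3.
Route B vs Route F: Route B wins 4–3.
Route H vs Route F: Route F wins 4–3.
No candidate beats all others: Route B beats Route F beats Route H beats Route B, a majority cycle.

No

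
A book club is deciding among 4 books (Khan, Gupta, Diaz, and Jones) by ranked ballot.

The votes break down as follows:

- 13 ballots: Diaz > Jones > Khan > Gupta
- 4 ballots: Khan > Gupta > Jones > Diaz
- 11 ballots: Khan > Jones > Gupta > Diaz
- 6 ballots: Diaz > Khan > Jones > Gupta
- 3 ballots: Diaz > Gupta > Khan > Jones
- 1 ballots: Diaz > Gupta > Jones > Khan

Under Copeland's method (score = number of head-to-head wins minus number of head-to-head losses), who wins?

Pairwise results:
  Khan vs Gupta: Khan wins 34–4.
  Khan vs Diaz: Diaz wins 23–15.
  Khan vs Jones: Khan wins 24–14.
  Gupta vs Diaz: Diaz wins 23–15.
  Gupta vs Jones: Jones wins 30–8.
  Diaz vs Jones: Diaz wins 23–15.
Copeland scores (wins − losses):
  Khan: 2 − 1 = 1
  Gupta: 0 − 3 = -3
  Diaz: 3 − 0 = 3
  Jones: 1 − 2 = -1
Diaz has the best Copeland score.

Diaz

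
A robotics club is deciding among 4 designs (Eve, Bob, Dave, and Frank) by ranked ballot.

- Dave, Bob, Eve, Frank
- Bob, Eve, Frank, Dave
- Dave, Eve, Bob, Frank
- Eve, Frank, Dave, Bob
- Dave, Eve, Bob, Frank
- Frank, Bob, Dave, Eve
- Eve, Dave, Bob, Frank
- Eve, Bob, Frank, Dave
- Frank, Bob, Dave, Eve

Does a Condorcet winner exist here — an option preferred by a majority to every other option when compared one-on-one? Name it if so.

Head-to-head results (9 voters total):
Eve vs Bob: Eve wins 5–4.
Eve vs Dave: Dave wins 5–4.
Eve vs Frank: Eve wins 7–2.
Bob vs Dave: Dave wins 5–4.
Bob vs Frank: Bob wins 6–3.
Dave vs Frank: Frank wins 5–4.
No candidate beats all others: Eve beats Frank beats Dave beats Eve, a majority cycle.

No Condorcet winner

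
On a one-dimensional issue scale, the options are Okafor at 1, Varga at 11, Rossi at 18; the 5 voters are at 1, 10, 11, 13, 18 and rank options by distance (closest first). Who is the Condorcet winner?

Varga

With single-peaked preferences on a line, the Condorcet winner is the candidate closest to the median voter.
The median voter (position 11) is closest to Varga at 11.
Check: Varga vs Rossi — voters closer to Varga: 4 of 5.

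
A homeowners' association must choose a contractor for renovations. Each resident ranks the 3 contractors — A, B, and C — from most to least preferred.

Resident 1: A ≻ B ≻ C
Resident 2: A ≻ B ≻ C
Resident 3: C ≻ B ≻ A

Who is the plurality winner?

A

First-place vote totals:
  A: 2
  B: 0
  C: 1
A has the most first-place votes.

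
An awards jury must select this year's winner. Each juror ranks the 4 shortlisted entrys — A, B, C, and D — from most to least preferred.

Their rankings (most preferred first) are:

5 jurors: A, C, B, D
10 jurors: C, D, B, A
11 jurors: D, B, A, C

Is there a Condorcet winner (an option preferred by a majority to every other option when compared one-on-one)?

No

Head-to-head results (26 voters total):
A vs B: B wins 21–5.
A vs C: A wins 16–10.
A vs D: D wins 21–5.
B vs C: C wins 15–11.
B vs D: D wins 21–5.
C vs D: C wins 15–11.
No candidate beats all others: A beats C beats B beats A, a majority cycle.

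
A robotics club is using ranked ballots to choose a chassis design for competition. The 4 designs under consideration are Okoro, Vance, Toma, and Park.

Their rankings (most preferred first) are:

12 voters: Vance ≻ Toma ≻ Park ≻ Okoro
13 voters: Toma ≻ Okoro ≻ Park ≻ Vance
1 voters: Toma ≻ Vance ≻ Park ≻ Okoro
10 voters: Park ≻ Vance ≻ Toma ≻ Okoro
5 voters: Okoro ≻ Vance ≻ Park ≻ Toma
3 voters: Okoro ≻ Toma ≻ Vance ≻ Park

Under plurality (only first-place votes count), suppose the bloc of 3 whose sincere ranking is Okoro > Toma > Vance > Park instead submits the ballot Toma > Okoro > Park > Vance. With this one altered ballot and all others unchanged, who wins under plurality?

Toma

First-place totals with the altered ballot: Okoro 5, Vance 12, Toma 17, Park 10.
The winner is unchanged: still Toma.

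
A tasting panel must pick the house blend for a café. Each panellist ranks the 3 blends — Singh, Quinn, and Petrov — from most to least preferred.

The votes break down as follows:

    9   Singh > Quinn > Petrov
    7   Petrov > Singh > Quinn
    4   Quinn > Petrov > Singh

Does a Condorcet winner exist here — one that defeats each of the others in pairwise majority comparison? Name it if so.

Head-to-head results (20 voters total):
Singh vs Quinn: Singh wins 16–4.
Singh vs Petrov: Petrov wins 11–9.
Quinn vs Petrov: Quinn wins 13–7.
No candidate beats all others: Singh beats Quinn beats Petrov beats Singh, a majority cycle.

There is no Condorcet winner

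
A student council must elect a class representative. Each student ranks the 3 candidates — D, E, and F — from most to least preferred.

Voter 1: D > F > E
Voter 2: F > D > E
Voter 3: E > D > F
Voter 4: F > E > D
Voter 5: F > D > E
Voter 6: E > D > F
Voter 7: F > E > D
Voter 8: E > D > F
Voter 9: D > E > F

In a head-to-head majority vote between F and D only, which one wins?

Ballots ranking F above D: 4.
Ballots ranking D above F: 5.
D wins the head-to-head, 5–4.

D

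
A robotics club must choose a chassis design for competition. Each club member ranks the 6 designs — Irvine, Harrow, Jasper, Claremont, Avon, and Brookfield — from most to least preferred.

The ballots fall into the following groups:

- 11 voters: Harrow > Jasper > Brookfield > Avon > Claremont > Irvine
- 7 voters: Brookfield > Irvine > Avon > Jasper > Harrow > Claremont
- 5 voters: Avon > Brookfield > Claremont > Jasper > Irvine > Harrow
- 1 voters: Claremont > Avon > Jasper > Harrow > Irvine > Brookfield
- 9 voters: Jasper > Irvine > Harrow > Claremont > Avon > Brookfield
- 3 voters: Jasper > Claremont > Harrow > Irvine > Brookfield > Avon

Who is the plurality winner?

Jasper

First-place vote totals:
  Irvine: 0
  Harrow: 11
  Jasper: 12
  Claremont: 1
  Avon: 5
  Brookfield: 7
Jasper has the most first-place votes.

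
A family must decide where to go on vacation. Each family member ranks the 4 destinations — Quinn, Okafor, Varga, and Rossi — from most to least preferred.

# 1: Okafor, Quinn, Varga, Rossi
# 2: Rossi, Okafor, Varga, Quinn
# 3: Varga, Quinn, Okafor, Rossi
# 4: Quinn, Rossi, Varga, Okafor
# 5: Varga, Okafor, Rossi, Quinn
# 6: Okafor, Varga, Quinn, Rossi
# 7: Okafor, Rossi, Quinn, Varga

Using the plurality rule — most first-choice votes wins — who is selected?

Okafor

First-place vote totals:
  Quinn: 1
  Okafor: 3
  Varga: 2
  Rossi: 1
Okafor has the most first-place votes.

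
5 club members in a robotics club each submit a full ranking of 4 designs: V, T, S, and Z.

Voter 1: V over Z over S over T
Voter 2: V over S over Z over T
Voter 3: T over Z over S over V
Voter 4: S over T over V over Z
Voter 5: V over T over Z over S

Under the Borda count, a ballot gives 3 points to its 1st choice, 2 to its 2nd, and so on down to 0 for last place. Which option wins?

Borda scores:
  V: 3 + 3 + 0 + 1 + 3 = 10
  T: 0 + 0 + 3 + 2 + 2 = 7
  S: 1 + 2 + 1 + 3 + 0 = 7
  Z: 2 + 1 + 2 + 0 + 1 = 6
V has the highest total.

V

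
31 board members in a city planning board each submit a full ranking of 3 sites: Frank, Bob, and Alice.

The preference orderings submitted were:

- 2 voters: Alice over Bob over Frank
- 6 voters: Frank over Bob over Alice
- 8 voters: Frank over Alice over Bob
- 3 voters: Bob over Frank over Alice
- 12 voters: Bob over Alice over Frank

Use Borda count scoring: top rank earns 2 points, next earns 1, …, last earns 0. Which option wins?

Bob

Borda scores:
  Frank: 2·0 + 6·2 + 8·2 + 3·1 + 12·0 = 31
  Bob: 2·1 + 6·1 + 8·0 + 3·2 + 12·2 = 38
  Alice: 2·2 + 6·0 + 8·1 + 3·0 + 12·1 = 24
Bob has the highest total.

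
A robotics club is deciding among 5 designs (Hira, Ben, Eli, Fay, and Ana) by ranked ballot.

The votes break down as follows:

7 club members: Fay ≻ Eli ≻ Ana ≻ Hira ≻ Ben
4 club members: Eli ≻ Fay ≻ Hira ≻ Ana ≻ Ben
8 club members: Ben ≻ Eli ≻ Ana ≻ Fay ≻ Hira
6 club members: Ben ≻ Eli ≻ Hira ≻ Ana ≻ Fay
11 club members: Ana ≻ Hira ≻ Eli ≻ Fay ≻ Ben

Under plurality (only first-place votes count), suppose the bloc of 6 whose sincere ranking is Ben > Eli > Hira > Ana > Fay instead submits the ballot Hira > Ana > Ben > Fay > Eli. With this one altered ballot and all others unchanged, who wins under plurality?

Ana

First-place totals with the altered ballot: Hira 6, Ben 8, Eli 4, Fay 7, Ana 11.
The switch changes the winner from Ben to Ana.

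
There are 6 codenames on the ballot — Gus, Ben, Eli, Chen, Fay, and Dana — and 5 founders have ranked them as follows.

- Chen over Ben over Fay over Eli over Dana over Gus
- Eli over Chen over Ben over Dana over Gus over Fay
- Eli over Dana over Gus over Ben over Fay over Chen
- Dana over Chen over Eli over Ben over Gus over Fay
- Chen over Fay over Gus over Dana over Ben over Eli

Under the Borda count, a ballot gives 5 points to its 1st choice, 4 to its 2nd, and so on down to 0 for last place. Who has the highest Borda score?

Chen

Borda scores:
  Gus: 0 + 1 + 3 + 1 + 3 = 8
  Ben: 4 + 3 + 2 + 2 + 1 = 12
  Eli: 2 + 5 + 5 + 3 + 0 = 15
  Chen: 5 + 4 + 0 + 4 + 5 = 18
  Fay: 3 + 0 + 1 + 0 + 4 = 8
  Dana: 1 + 2 + 4 + 5 + 2 = 14
Chen has the highest total.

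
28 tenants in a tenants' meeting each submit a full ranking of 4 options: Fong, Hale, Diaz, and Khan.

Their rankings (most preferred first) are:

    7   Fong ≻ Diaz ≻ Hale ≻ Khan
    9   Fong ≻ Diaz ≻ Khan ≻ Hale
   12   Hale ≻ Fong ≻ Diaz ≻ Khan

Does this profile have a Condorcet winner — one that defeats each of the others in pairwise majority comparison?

Head-to-head results (28 voters total):
Fong vs Hale: Fong wins 16–12.
Fong vs Diaz: Fong wins 28–0.
Fong vs Khan: Fong wins 28–0.
Hale vs Diaz: Diaz wins 16–12.
Hale vs Khan: Hale wins 19–9.
Diaz vs Khan: Diaz wins 28–0.
Fong beats each rival — Hale (16–12), Diaz (28–0), Khan (28–0) — so Fong is the Condorcet winner.

Yes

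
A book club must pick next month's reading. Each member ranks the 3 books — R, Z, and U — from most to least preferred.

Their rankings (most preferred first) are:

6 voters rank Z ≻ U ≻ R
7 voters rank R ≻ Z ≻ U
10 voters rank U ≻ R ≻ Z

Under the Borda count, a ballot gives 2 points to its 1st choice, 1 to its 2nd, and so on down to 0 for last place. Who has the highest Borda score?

Borda scores:
  R: 6·0 + 7·2 + 10·1 = 24
  Z: 6·2 + 7·1 + 10·0 = 19
  U: 6·1 + 7·0 + 10·2 = 26
U has the highest total.

U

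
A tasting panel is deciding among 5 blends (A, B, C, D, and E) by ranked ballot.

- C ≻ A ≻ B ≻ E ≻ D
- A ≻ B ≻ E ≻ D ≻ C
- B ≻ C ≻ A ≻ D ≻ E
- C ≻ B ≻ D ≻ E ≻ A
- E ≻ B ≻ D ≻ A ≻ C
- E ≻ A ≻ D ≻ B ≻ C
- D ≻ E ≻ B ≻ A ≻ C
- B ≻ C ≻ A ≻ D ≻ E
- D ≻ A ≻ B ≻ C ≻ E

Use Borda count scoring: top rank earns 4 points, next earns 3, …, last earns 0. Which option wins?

Borda scores:
  A: 3 + 4 + 2 + 0 + 1 + 3 + 1 + 2 + 3 = 19
  B: 2 + 3 + 4 + 3 + 3 + 1 + 2 + 4 + 2 = 24
  C: 4 + 0 + 3 + 4 + 0 + 0 + 0 + 3 + 1 = 15
  D: 0 + 1 + 1 + 2 + 2 + 2 + 4 + 1 + 4 = 17
  E: 1 + 2 + 0 + 1 + 4 + 4 + 3 + 0 + 0 = 15
B has the highest total.

B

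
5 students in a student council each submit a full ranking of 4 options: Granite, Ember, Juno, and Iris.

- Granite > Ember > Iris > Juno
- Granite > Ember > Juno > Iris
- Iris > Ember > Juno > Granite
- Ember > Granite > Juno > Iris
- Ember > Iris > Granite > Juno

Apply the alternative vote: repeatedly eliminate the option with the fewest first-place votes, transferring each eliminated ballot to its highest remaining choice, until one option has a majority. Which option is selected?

Round 1: Granite 2, Ember 2, Iris 1, Juno 0. Juno has the fewest and is eliminated.
Round 2: Granite 2, Ember 2, Iris 1. Iris has the fewest and is eliminated.
Round 3: Ember 3, Granite 2. Ember has a majority.

Ember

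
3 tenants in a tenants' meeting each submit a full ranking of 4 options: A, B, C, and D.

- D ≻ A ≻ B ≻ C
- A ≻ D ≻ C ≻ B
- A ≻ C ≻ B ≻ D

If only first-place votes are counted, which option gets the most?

A

First-place vote totals:
  A: 2
  B: 0
  C: 0
  D: 1
A has the most first-place votes.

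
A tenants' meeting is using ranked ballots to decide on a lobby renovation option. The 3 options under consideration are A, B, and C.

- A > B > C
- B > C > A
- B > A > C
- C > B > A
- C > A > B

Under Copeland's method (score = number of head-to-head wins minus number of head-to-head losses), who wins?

B

Pairwise results:
  A vs B: B wins 3–2.
  A vs C: C wins 3–2.
  B vs C: B wins 3–2.
Copeland scores (wins − losses):
  A: 0 − 2 = -2
  B: 2 − 0 = 2
  C: 1 − 1 = 0
B has the best Copeland score.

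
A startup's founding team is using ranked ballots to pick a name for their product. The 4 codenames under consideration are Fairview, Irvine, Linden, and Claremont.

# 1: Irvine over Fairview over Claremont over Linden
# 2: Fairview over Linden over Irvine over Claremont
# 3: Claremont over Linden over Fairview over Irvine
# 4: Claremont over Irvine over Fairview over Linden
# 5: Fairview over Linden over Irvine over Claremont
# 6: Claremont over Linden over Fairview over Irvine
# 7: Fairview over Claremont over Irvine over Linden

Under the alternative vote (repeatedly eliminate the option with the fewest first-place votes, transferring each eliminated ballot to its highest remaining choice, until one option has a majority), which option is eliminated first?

Round 1: Fairview 3, Claremont 3, Irvine 1, Linden 0. Linden has the fewest and is eliminated.
Round 2: Fairview 3, Claremont 3, Irvine 1. Irvine has the fewest and is eliminated.
Round 3: Fairview 4, Claremont 3. Fairview has a majority.

Linden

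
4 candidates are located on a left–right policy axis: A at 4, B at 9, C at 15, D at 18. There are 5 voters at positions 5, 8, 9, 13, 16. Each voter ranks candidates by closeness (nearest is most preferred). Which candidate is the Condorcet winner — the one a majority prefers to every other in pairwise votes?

With single-peaked preferences on a line, the Condorcet winner is the candidate closest to the median voter.
The median voter (position 9) is closest to B at 9.
Check: B vs D — voters closer to B: 4 of 5.

B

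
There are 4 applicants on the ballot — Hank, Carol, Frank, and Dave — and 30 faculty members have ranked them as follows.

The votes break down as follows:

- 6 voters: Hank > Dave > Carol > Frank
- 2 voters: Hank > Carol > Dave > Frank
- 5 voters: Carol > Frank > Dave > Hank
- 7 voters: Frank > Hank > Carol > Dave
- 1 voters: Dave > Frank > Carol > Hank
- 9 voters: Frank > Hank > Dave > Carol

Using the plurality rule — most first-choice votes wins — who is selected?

First-place vote totals:
  Hank: 8
  Carol: 5
  Frank: 16
  Dave: 1
Frank has the most first-place votes.

Frank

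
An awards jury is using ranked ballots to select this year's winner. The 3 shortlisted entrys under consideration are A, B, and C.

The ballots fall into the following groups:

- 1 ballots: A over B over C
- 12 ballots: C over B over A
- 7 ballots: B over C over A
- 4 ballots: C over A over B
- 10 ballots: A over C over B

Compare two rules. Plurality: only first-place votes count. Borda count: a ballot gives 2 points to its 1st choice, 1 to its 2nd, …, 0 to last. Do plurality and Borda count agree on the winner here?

Yes

Plurality first-place counts: A 11, B 7, C 16 → C.
Borda totals: A 26, B 27, C 49 → C.
The two rules agree on C.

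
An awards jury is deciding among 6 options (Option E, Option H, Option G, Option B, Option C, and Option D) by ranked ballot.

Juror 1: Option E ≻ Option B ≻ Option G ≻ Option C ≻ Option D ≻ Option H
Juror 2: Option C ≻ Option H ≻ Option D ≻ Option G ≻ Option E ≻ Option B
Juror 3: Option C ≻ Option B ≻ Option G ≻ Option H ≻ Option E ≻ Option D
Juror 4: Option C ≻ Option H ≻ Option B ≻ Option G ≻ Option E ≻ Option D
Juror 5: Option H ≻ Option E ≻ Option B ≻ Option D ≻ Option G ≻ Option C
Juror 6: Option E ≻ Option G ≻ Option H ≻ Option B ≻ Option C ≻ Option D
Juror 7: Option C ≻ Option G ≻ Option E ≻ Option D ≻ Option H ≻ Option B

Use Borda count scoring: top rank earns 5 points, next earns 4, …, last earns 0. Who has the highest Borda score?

Borda scores:
  Option E: 5 + 1 + 1 + 1 + 4 + 5 + 3 = 20
  Option H: 0 + 4 + 2 + 4 + 5 + 3 + 1 = 19
  Option G: 3 + 2 + 3 + 2 + 1 + 4 + 4 = 19
  Option B: 4 + 0 + 4 + 3 + 3 + 2 + 0 = 16
  Option C: 2 + 5 + 5 + 5 + 0 + 1 + 5 = 23
  Option D: 1 + 3 + 0 + 0 + 2 + 0 + 2 = 8
Option C has the highest total.

Option C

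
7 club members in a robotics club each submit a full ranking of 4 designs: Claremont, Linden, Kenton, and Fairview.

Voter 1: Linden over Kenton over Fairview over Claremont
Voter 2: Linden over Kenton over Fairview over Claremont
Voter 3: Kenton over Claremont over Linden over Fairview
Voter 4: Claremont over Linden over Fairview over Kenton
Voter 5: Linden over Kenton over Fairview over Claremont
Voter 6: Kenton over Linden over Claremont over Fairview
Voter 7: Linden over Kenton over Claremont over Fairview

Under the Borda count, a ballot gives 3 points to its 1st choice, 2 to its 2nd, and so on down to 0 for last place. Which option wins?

Borda scores:
  Claremont: 0 + 0 + 2 + 3 + 0 + 1 + 1 = 7
  Linden: 3 + 3 + 1 + 2 + 3 + 2 + 3 = 17
  Kenton: 2 + 2 + 3 + 0 + 2 + 3 + 2 = 14
  Fairview: 1 + 1 + 0 + 1 + 1 + 0 + 0 = 4
Linden has the highest total.

Linden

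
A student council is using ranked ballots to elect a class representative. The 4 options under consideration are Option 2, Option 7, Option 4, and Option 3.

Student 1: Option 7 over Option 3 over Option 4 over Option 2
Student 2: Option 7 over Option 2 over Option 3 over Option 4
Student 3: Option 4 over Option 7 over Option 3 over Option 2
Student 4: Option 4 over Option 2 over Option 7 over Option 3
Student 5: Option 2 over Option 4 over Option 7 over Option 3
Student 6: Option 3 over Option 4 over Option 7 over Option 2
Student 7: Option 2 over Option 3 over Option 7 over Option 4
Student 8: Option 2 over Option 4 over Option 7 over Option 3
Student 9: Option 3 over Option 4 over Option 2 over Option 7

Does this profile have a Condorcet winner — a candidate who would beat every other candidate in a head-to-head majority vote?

Head-to-head results (9 voters total):
Option 2 vs Option 7: Option 2 wins 5–4.
Option 2 vs Option 4: Option 4 wins 5–4.
Option 2 vs Option 3: Option 2 wins 5–4.
Option 7 vs Option 4: Option 4 wins 6–3.
Option 7 vs Option 3: Option 7 wins 6–3.
Option 4 vs Option 3: Option 3 wins 5–4.
No candidate beats all others: Option 2 beats Option 3 beats Option 4 beats Option 2, a majority cycle.

No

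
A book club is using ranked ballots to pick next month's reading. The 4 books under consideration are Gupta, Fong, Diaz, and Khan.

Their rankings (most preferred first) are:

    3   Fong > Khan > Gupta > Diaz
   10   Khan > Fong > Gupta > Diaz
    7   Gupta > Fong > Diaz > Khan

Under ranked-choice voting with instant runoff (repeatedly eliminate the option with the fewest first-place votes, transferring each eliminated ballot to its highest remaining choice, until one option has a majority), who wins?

Round 1: Khan 10, Gupta 7, Fong 3, Diaz 0. Diaz has the fewest and is eliminated.
Round 2: Khan 10, Gupta 7, Fong 3. Fong has the fewest and is eliminated.
Round 3: Khan 13, Gupta 7. Khan has a majority.

Khan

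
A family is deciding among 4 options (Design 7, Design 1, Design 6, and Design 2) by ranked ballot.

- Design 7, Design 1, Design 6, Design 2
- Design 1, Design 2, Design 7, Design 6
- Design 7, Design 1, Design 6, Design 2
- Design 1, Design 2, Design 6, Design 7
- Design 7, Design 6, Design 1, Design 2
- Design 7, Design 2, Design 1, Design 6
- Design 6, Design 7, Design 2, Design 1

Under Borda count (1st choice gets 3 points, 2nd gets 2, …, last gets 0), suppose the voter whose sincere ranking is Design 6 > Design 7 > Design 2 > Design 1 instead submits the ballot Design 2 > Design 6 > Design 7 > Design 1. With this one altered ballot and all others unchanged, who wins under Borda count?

Design 7

Borda totals with the altered ballot: Design 7 14, Design 1 12, Design 6 7, Design 2 9.
The winner is unchanged: still Design 7.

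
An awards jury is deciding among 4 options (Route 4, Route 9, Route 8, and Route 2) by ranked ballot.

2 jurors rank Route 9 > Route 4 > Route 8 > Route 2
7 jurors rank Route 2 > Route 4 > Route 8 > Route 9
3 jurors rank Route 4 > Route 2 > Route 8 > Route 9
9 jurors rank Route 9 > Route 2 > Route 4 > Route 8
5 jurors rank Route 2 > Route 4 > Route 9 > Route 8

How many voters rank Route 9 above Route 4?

11

Ballots ranking Route 9 above Route 4: 2+9 = 11.
Ballots ranking Route 4 above Route 9: 7+3+5 = 15.
So 11 of 26 voters prefer Route 9 to Route 4.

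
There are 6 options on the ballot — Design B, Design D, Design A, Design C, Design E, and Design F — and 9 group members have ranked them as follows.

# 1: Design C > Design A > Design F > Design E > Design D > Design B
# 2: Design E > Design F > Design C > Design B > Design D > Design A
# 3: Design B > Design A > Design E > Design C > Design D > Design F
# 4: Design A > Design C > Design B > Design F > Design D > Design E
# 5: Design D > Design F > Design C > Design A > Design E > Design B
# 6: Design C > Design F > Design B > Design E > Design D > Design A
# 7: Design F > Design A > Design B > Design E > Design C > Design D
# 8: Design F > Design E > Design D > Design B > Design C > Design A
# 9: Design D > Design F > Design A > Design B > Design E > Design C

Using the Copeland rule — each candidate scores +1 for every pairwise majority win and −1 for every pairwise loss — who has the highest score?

Design F

Pairwise results:
  Design B vs Design D: Design B wins 5–4.
  Design B vs Design A: Design A wins 5–4.
  Design B vs Design C: Design C wins 5–4.
  Design B vs Design E: Design B wins 5–4.
  Design B vs Design F: Design F wins 7–2.
  Design D vs Design A: Design D wins 5–4.
  Design D vs Design C: Design C wins 6–3.
  Design D vs Design E: Design E wins 6–3.
  Design D vs Design F: Design F wins 6–3.
  Design A vs Design C: Design C wins 5–4.
  Design A vs Design E: Design A wins 6–3.
  Design A vs Design F: Design F wins 6–3.
  Design C vs Design E: Design E wins 5–4.
  Design C vs Design F: Design F wins 5–4.
  Design E vs Design F: Design F wins 7–2.
Copeland scores (wins − losses):
  Design B: 2 − 3 = -1
  Design D: 1 − 4 = -3
  Design A: 2 − 3 = -1
  Design C: 3 − 2 = 1
  Design E: 2 − 3 = -1
  Design F: 5 − 0 = 5
Design F has the best Copeland score.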